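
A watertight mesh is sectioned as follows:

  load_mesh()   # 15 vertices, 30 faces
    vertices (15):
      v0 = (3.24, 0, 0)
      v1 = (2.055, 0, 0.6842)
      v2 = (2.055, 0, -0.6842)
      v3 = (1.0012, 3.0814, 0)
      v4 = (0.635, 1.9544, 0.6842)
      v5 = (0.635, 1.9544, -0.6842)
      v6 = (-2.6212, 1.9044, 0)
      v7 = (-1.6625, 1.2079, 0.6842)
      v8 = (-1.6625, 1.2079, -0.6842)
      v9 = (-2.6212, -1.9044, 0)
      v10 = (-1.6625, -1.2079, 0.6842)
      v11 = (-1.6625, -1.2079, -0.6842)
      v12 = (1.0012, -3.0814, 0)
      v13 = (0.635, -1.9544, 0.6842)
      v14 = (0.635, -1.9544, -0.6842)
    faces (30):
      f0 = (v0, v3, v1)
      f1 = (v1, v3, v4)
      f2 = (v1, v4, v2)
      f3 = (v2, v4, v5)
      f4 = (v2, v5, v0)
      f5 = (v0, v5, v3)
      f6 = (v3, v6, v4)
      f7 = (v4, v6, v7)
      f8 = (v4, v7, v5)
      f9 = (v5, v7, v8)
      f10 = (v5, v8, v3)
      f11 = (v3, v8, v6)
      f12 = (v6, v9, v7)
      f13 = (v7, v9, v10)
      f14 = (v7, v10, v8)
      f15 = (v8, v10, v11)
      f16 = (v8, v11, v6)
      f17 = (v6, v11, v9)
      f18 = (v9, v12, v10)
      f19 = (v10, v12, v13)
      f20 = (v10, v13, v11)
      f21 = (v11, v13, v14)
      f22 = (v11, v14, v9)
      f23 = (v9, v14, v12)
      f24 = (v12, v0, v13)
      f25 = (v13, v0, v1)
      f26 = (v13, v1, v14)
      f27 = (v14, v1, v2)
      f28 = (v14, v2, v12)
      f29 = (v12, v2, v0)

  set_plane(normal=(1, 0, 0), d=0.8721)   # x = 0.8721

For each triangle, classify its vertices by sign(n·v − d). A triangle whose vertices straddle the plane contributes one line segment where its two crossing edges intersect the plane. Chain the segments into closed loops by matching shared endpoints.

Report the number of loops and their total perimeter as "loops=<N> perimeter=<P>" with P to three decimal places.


Straddling triangles (16 of 30):
  (v1,v3,v4) [++-] → (0.8721, 2.68409, 0.241208)–(0.8721, 1.62807, 0.6842)  len=1.1452
  (v1,v4,v2) [+-+] → (0.8721, 1.62807, 0.6842)–(0.8721, 1.62807, 0.455716)  len=0.2285
  (v2,v4,v5) [+--] → (0.8721, 1.62807, 0.455716)–(0.8721, 1.62807, -0.6842)  len=1.1399
  (v2,v5,v0) [+-+] → (0.8721, 1.62807, -0.6842)–(0.8721, 1.77652, -0.621926)  len=0.1610
  (v0,v5,v3) [+-+] → (0.8721, 1.77652, -0.621926)–(0.8721, 2.68409, -0.241208)  len=0.9842
  (v3,v6,v4) [+--] → (0.8721, 3.03945, 0)–(0.8721, 2.68409, 0.241208)  len=0.4295
  (v5,v8,v3) [--+] → (0.8721, 2.9906, -0.0331607)–(0.8721, 2.68409, -0.241208)  len=0.3704
  (v3,v8,v6) [+--] → (0.8721, 2.9906, -0.0331607)–(0.8721, 3.03945, 0)  len=0.0590
  (v9,v12,v10) [-+-] → (0.8721, -3.03945, 0)–(0.8721, -2.9906, 0.0331607)  len=0.0590
  (v10,v12,v13) [-+-] → (0.8721, -2.9906, 0.0331607)–(0.8721, -2.68409, 0.241208)  len=0.3704
  (v9,v14,v12) [--+] → (0.8721, -2.68409, -0.241208)–(0.8721, -3.03945, 0)  len=0.4295
  (v12,v0,v13) [++-] → (0.8721, -1.77652, 0.621926)–(0.8721, -2.68409, 0.241208)  len=0.9842
  (v13,v0,v1) [-++] → (0.8721, -1.77652, 0.621926)–(0.8721, -1.62807, 0.6842)  len=0.1610
  (v13,v1,v14) [-+-] → (0.8721, -1.62807, 0.6842)–(0.8721, -1.62807, -0.455716)  len=1.1399
  (v14,v1,v2) [-++] → (0.8721, -1.62807, -0.455716)–(0.8721, -1.62807, -0.6842)  len=0.2285
  (v14,v2,v12) [-++] → (0.8721, -1.62807, -0.6842)–(0.8721, -2.68409, -0.241208)  len=1.1452

Chained into 2 loop(s):
  loop 1: 8 segments, perimeter = 4.5177
  loop 2: 8 segments, perimeter = 4.5177
Total perimeter = 9.035

loops=2 perimeter=9.035


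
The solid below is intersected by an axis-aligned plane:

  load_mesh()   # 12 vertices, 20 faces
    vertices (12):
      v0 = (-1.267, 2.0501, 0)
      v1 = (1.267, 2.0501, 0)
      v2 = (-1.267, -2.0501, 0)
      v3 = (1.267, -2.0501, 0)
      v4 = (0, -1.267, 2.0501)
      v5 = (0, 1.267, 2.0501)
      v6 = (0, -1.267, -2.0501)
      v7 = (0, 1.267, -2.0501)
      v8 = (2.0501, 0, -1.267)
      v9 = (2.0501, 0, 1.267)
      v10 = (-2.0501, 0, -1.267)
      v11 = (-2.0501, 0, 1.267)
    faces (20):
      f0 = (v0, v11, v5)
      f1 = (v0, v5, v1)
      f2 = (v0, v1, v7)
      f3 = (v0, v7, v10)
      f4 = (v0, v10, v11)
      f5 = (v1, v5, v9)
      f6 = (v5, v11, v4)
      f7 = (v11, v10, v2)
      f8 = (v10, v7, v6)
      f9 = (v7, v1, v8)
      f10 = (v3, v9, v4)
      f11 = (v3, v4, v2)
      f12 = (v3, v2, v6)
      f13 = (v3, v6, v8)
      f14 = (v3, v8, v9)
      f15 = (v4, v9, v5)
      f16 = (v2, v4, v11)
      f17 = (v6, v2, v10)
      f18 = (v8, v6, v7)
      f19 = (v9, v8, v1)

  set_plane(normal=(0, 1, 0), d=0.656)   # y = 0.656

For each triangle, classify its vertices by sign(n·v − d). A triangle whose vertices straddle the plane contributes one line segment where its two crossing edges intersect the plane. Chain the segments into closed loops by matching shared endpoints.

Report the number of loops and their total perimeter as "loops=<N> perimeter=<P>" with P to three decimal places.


Straddling triangles (10 of 20):
  (v0,v11,v5) [+-+] → (-1.79952, 0.656, 0.86158)–(-0.988643, 0.656, 1.67246)  len=1.1468
  (v0,v7,v10) [++-] → (-0.988643, 0.656, -1.67246)–(-1.79952, 0.656, -0.86158)  len=1.1468
  (v0,v10,v11) [+--] → (-1.79952, 0.656, -0.86158)–(-1.79952, 0.656, 0.86158)  len=1.7232
  (v1,v5,v9) [++-] → (0.988643, 0.656, 1.67246)–(1.79952, 0.656, 0.86158)  len=1.1468
  (v5,v11,v4) [+--] → (-0.988643, 0.656, 1.67246)–(0, 0.656, 2.0501)  len=1.0583
  (v10,v7,v6) [-+-] → (-0.988643, 0.656, -1.67246)–(0, 0.656, -2.0501)  len=1.0583
  (v7,v1,v8) [++-] → (1.79952, 0.656, -0.86158)–(0.988643, 0.656, -1.67246)  len=1.1468
  (v4,v9,v5) [--+] → (0.988643, 0.656, 1.67246)–(0, 0.656, 2.0501)  len=1.0583
  (v8,v6,v7) [--+] → (0, 0.656, -2.0501)–(0.988643, 0.656, -1.67246)  len=1.0583
  (v9,v8,v1) [--+] → (1.79952, 0.656, -0.86158)–(1.79952, 0.656, 0.86158)  len=1.7232

Chained into 1 loop(s):
  loop 1: 10 segments, perimeter = 12.2666
Total perimeter = 12.267

loops=1 perimeter=12.267


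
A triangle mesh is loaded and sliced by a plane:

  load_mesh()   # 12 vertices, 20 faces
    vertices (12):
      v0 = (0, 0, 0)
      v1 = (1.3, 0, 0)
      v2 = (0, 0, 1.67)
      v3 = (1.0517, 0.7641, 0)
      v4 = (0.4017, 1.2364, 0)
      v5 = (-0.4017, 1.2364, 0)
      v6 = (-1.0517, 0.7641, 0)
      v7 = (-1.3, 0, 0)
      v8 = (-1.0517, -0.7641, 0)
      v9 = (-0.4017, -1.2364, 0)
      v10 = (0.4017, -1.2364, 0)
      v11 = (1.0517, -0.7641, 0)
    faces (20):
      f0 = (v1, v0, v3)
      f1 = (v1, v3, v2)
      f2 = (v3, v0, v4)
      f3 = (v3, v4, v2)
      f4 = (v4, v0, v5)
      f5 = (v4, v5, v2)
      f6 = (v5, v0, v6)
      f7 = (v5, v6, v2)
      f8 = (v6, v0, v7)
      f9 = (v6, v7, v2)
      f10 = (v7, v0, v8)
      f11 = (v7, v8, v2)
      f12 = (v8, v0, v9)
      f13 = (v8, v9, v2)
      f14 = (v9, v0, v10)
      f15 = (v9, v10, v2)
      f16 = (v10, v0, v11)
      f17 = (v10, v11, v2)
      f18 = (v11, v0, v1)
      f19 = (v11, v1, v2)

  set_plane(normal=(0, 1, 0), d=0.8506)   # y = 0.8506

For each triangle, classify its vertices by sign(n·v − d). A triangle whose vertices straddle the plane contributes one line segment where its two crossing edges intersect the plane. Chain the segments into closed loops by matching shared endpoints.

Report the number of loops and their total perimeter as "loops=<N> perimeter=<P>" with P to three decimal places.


Straddling triangles (6 of 20):
  (v3,v0,v4) [--+] → (0.276356, 0.8506, 0)–(0.932655, 0.8506, 0)  len=0.6563
  (v3,v4,v2) [-+-] → (0.932655, 0.8506, 0)–(0.276356, 0.8506, 0.521098)  len=0.8380
  (v4,v0,v5) [+-+] → (0.276356, 0.8506, 0)–(-0.276356, 0.8506, 0)  len=0.5527
  (v4,v5,v2) [++-] → (-0.276356, 0.8506, 0.521098)–(0.276356, 0.8506, 0.521098)  len=0.5527
  (v5,v0,v6) [+--] → (-0.276356, 0.8506, 0)–(-0.932655, 0.8506, 0)  len=0.6563
  (v5,v6,v2) [+--] → (-0.932655, 0.8506, 0)–(-0.276356, 0.8506, 0.521098)  len=0.8380

Chained into 1 loop(s):
  loop 1: 6 segments, perimeter = 4.0941
Total perimeter = 4.094

loops=1 perimeter=4.094


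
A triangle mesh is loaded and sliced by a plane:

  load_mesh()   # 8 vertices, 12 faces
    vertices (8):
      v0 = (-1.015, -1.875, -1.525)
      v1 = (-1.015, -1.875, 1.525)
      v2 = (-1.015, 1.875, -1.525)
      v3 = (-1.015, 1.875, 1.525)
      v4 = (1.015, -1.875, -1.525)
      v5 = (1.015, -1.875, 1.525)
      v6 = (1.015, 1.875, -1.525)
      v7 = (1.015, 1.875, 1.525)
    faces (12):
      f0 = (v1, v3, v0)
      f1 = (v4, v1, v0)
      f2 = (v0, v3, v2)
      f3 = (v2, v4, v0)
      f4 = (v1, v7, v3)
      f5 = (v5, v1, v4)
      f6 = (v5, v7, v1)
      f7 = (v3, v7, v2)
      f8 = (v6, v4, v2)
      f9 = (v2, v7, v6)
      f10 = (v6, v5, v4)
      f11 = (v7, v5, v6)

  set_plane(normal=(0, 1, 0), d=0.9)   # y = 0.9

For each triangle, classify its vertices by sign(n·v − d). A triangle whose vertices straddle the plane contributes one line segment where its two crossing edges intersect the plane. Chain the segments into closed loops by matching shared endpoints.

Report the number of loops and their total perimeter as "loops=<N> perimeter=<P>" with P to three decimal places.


loops=1 perimeter=10.160

Straddling triangles (8 of 12):
  (v1,v3,v0) [-+-] → (-1.015, 0.9, 1.525)–(-1.015, 0.9, 0.732)  len=0.7930
  (v0,v3,v2) [-++] → (-1.015, 0.9, 0.732)–(-1.015, 0.9, -1.525)  len=2.2570
  (v2,v4,v0) [+--] → (-0.4872, 0.9, -1.525)–(-1.015, 0.9, -1.525)  len=0.5278
  (v1,v7,v3) [-++] → (0.4872, 0.9, 1.525)–(-1.015, 0.9, 1.525)  len=1.5022
  (v5,v7,v1) [-+-] → (1.015, 0.9, 1.525)–(0.4872, 0.9, 1.525)  len=0.5278
  (v6,v4,v2) [+-+] → (1.015, 0.9, -1.525)–(-0.4872, 0.9, -1.525)  len=1.5022
  (v6,v5,v4) [+--] → (1.015, 0.9, -0.732)–(1.015, 0.9, -1.525)  len=0.7930
  (v7,v5,v6) [+-+] → (1.015, 0.9, 1.525)–(1.015, 0.9, -0.732)  len=2.2570

Chained into 1 loop(s):
  loop 1: 8 segments, perimeter = 10.1600
Total perimeter = 10.160


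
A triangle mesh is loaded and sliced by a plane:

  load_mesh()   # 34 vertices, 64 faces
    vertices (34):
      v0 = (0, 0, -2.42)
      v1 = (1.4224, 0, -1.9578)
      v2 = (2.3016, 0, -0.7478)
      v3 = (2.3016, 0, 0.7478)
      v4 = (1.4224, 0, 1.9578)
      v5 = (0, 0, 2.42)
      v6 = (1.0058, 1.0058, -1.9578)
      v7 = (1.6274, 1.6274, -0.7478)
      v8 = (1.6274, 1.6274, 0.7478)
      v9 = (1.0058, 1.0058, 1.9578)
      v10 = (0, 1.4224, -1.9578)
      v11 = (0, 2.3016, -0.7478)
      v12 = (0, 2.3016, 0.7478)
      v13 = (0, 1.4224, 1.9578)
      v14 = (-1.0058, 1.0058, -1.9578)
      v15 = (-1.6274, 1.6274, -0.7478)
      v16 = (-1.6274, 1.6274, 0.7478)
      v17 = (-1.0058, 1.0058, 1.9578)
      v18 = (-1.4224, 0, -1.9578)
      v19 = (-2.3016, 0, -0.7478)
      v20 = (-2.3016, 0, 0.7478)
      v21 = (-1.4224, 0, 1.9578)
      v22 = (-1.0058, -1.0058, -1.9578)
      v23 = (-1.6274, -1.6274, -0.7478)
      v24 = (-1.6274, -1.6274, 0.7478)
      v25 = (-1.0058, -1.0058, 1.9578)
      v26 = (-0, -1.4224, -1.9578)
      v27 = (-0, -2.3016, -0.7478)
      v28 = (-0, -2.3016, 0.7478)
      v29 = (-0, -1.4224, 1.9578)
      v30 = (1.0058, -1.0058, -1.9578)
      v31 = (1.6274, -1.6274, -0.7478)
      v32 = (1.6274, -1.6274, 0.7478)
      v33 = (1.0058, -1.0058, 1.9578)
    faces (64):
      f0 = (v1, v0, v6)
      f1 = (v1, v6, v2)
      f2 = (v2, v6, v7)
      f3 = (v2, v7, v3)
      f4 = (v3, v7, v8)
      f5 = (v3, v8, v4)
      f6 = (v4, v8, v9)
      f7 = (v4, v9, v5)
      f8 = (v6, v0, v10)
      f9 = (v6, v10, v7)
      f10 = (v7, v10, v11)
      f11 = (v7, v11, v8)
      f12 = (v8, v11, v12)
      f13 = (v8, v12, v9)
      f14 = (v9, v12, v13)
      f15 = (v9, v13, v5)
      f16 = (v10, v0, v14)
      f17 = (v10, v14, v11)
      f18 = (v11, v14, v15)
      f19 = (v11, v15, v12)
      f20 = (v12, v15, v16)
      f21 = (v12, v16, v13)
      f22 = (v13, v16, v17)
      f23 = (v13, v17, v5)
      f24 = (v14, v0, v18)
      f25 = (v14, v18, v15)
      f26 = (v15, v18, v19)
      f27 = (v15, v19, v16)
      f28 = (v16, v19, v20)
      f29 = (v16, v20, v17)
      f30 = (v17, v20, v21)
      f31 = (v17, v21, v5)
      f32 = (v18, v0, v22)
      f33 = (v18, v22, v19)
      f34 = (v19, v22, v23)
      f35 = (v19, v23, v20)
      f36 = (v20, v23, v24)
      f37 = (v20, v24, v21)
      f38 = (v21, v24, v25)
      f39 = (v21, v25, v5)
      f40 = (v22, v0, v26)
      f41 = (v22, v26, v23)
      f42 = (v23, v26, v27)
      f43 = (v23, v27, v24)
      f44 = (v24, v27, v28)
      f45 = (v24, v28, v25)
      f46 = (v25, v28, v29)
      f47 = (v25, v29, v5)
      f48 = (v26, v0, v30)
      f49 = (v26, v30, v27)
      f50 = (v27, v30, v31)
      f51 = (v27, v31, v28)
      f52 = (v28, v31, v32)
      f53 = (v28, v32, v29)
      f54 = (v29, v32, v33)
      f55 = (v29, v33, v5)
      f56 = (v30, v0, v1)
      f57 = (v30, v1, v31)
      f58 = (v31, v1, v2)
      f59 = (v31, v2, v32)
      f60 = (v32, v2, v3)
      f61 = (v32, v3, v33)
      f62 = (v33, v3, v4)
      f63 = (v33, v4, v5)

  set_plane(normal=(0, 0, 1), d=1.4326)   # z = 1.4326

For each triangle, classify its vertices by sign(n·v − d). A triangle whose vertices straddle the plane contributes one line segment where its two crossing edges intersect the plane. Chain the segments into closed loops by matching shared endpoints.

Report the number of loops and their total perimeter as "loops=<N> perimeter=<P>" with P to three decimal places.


loops=1 perimeter=11.046

Straddling triangles (16 of 64):
  (v3,v8,v4) [--+] → (1.51138, 0.706372, 1.4326)–(1.80402, 0, 1.4326)  len=0.7646
  (v4,v8,v9) [+-+] → (1.51138, 0.706372, 1.4326)–(1.27561, 1.27561, 1.4326)  len=0.6161
  (v8,v12,v9) [--+] → (0.569233, 1.56824, 1.4326)–(1.27561, 1.27561, 1.4326)  len=0.7646
  (v9,v12,v13) [+-+] → (0.569233, 1.56824, 1.4326)–(0, 1.80402, 1.4326)  len=0.6161
  (v12,v16,v13) [--+] → (-0.706372, 1.51138, 1.4326)–(0, 1.80402, 1.4326)  len=0.7646
  (v13,v16,v17) [+-+] → (-0.706372, 1.51138, 1.4326)–(-1.27561, 1.27561, 1.4326)  len=0.6161
  (v16,v20,v17) [--+] → (-1.56824, 0.569233, 1.4326)–(-1.27561, 1.27561, 1.4326)  len=0.7646
  (v17,v20,v21) [+-+] → (-1.56824, 0.569233, 1.4326)–(-1.80402, 0, 1.4326)  len=0.6161
  (v20,v24,v21) [--+] → (-1.51138, -0.706372, 1.4326)–(-1.80402, 0, 1.4326)  len=0.7646
  (v21,v24,v25) [+-+] → (-1.51138, -0.706372, 1.4326)–(-1.27561, -1.27561, 1.4326)  len=0.6161
  (v24,v28,v25) [--+] → (-0.569233, -1.56824, 1.4326)–(-1.27561, -1.27561, 1.4326)  len=0.7646
  (v25,v28,v29) [+-+] → (-0.569233, -1.56824, 1.4326)–(0, -1.80402, 1.4326)  len=0.6161
  (v28,v32,v29) [--+] → (0.706372, -1.51138, 1.4326)–(0, -1.80402, 1.4326)  len=0.7646
  (v29,v32,v33) [+-+] → (0.706372, -1.51138, 1.4326)–(1.27561, -1.27561, 1.4326)  len=0.6161
  (v32,v3,v33) [--+] → (1.56824, -0.569233, 1.4326)–(1.27561, -1.27561, 1.4326)  len=0.7646
  (v33,v3,v4) [+-+] → (1.56824, -0.569233, 1.4326)–(1.80402, 0, 1.4326)  len=0.6161

Chained into 1 loop(s):
  loop 1: 16 segments, perimeter = 11.0458
Total perimeter = 11.046


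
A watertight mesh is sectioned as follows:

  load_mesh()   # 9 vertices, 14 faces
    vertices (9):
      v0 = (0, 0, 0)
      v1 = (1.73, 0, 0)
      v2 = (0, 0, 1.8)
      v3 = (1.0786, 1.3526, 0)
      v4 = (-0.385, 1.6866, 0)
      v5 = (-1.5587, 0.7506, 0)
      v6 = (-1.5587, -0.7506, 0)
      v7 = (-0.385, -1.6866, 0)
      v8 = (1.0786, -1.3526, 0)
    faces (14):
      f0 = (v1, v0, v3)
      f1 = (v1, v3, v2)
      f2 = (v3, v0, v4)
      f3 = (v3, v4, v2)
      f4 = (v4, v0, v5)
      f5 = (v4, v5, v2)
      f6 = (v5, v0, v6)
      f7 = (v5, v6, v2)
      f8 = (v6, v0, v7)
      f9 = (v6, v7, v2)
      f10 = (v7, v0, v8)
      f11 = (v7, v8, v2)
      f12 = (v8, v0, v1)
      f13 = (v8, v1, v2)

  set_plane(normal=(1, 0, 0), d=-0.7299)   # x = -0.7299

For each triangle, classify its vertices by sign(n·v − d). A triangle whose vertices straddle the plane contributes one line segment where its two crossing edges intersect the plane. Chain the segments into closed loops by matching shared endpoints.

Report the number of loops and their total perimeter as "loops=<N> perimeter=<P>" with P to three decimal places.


Straddling triangles (6 of 14):
  (v4,v0,v5) [++-] → (-0.7299, 0.351487, 0)–(-0.7299, 1.41155, 0)  len=1.0601
  (v4,v5,v2) [+-+] → (-0.7299, 1.41155, 0)–(-0.7299, 0.351487, 0.957105)  len=1.4282
  (v5,v0,v6) [-+-] → (-0.7299, 0.351487, 0)–(-0.7299, -0.351487, 0)  len=0.7030
  (v5,v6,v2) [--+] → (-0.7299, -0.351487, 0.957105)–(-0.7299, 0.351487, 0.957105)  len=0.7030
  (v6,v0,v7) [-++] → (-0.7299, -0.351487, 0)–(-0.7299, -1.41155, 0)  len=1.0601
  (v6,v7,v2) [-++] → (-0.7299, -1.41155, 0)–(-0.7299, -0.351487, 0.957105)  len=1.4282

Chained into 1 loop(s):
  loop 1: 6 segments, perimeter = 6.3825
Total perimeter = 6.382

loops=1 perimeter=6.382


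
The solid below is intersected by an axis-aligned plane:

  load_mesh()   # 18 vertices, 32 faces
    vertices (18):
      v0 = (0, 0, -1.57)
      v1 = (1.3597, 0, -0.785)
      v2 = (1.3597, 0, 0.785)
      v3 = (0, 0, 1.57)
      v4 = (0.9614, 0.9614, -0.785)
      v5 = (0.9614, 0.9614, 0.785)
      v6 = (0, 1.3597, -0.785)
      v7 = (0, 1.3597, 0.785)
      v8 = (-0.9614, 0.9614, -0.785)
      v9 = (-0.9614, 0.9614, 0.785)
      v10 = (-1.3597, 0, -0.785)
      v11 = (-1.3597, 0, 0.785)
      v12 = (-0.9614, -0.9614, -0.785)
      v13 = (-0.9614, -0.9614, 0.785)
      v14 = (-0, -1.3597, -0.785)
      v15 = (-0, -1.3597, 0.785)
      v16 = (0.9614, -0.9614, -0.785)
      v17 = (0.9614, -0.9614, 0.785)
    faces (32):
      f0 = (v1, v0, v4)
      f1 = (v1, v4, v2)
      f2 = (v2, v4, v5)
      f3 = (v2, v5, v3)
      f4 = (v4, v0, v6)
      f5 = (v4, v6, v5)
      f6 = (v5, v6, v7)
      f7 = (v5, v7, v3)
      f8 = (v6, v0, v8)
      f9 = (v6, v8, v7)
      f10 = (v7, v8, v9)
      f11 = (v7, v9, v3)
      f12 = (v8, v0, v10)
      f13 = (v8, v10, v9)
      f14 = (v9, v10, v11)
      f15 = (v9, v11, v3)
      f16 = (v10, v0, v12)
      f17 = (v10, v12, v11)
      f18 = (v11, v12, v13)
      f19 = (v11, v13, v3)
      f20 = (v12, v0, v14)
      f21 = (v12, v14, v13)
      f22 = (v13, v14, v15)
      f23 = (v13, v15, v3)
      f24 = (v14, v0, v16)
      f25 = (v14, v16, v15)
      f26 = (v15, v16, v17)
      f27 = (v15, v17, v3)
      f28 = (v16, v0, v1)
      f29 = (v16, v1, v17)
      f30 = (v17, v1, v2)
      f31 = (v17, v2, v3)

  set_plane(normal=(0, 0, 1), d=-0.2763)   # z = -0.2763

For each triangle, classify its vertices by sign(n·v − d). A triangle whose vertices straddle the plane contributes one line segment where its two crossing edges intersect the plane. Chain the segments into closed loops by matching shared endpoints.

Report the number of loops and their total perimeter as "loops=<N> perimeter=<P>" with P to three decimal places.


loops=1 perimeter=8.325

Straddling triangles (16 of 32):
  (v1,v4,v2) [--+] → (1.09045, 0.649894, -0.2763)–(1.3597, 0, -0.2763)  len=0.7035
  (v2,v4,v5) [+-+] → (1.09045, 0.649894, -0.2763)–(0.9614, 0.9614, -0.2763)  len=0.3372
  (v4,v6,v5) [--+] → (0.311506, 1.23065, -0.2763)–(0.9614, 0.9614, -0.2763)  len=0.7035
  (v5,v6,v7) [+-+] → (0.311506, 1.23065, -0.2763)–(0, 1.3597, -0.2763)  len=0.3372
  (v6,v8,v7) [--+] → (-0.649894, 1.09045, -0.2763)–(0, 1.3597, -0.2763)  len=0.7035
  (v7,v8,v9) [+-+] → (-0.649894, 1.09045, -0.2763)–(-0.9614, 0.9614, -0.2763)  len=0.3372
  (v8,v10,v9) [--+] → (-1.23065, 0.311506, -0.2763)–(-0.9614, 0.9614, -0.2763)  len=0.7035
  (v9,v10,v11) [+-+] → (-1.23065, 0.311506, -0.2763)–(-1.3597, 0, -0.2763)  len=0.3372
  (v10,v12,v11) [--+] → (-1.09045, -0.649894, -0.2763)–(-1.3597, 0, -0.2763)  len=0.7035
  (v11,v12,v13) [+-+] → (-1.09045, -0.649894, -0.2763)–(-0.9614, -0.9614, -0.2763)  len=0.3372
  (v12,v14,v13) [--+] → (-0.311506, -1.23065, -0.2763)–(-0.9614, -0.9614, -0.2763)  len=0.7035
  (v13,v14,v15) [+-+] → (-0.311506, -1.23065, -0.2763)–(0, -1.3597, -0.2763)  len=0.3372
  (v14,v16,v15) [--+] → (0.649894, -1.09045, -0.2763)–(0, -1.3597, -0.2763)  len=0.7035
  (v15,v16,v17) [+-+] → (0.649894, -1.09045, -0.2763)–(0.9614, -0.9614, -0.2763)  len=0.3372
  (v16,v1,v17) [--+] → (1.23065, -0.311506, -0.2763)–(0.9614, -0.9614, -0.2763)  len=0.7035
  (v17,v1,v2) [+-+] → (1.23065, -0.311506, -0.2763)–(1.3597, 0, -0.2763)  len=0.3372

Chained into 1 loop(s):
  loop 1: 16 segments, perimeter = 8.3251
Total perimeter = 8.325


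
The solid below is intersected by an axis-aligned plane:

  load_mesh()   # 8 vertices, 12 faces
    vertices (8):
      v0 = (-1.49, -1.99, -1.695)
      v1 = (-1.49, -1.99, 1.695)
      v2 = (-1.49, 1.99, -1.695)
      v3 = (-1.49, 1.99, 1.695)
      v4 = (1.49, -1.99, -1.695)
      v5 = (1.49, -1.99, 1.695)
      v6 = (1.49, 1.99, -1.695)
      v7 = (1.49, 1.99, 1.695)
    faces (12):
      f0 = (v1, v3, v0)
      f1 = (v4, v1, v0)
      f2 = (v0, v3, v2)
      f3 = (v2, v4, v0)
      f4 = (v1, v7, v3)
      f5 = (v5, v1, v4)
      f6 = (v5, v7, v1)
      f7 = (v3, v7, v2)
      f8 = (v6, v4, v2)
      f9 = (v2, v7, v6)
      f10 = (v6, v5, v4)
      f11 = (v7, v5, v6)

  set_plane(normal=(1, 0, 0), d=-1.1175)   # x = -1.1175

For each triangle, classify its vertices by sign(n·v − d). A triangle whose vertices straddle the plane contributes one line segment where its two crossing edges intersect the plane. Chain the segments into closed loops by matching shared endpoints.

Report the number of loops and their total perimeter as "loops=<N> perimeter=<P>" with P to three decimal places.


Straddling triangles (8 of 12):
  (v4,v1,v0) [+--] → (-1.1175, -1.99, 1.27125)–(-1.1175, -1.99, -1.695)  len=2.9663
  (v2,v4,v0) [-+-] → (-1.1175, 1.4925, -1.695)–(-1.1175, -1.99, -1.695)  len=3.4825
  (v1,v7,v3) [-+-] → (-1.1175, -1.4925, 1.695)–(-1.1175, 1.99, 1.695)  len=3.4825
  (v5,v1,v4) [+-+] → (-1.1175, -1.99, 1.695)–(-1.1175, -1.99, 1.27125)  len=0.4238
  (v5,v7,v1) [++-] → (-1.1175, -1.4925, 1.695)–(-1.1175, -1.99, 1.695)  len=0.4975
  (v3,v7,v2) [-+-] → (-1.1175, 1.99, 1.695)–(-1.1175, 1.99, -1.27125)  len=2.9663
  (v6,v4,v2) [++-] → (-1.1175, 1.4925, -1.695)–(-1.1175, 1.99, -1.695)  len=0.4975
  (v2,v7,v6) [-++] → (-1.1175, 1.99, -1.27125)–(-1.1175, 1.99, -1.695)  len=0.4238

Chained into 1 loop(s):
  loop 1: 8 segments, perimeter = 14.7400
Total perimeter = 14.740

loops=1 perimeter=14.740


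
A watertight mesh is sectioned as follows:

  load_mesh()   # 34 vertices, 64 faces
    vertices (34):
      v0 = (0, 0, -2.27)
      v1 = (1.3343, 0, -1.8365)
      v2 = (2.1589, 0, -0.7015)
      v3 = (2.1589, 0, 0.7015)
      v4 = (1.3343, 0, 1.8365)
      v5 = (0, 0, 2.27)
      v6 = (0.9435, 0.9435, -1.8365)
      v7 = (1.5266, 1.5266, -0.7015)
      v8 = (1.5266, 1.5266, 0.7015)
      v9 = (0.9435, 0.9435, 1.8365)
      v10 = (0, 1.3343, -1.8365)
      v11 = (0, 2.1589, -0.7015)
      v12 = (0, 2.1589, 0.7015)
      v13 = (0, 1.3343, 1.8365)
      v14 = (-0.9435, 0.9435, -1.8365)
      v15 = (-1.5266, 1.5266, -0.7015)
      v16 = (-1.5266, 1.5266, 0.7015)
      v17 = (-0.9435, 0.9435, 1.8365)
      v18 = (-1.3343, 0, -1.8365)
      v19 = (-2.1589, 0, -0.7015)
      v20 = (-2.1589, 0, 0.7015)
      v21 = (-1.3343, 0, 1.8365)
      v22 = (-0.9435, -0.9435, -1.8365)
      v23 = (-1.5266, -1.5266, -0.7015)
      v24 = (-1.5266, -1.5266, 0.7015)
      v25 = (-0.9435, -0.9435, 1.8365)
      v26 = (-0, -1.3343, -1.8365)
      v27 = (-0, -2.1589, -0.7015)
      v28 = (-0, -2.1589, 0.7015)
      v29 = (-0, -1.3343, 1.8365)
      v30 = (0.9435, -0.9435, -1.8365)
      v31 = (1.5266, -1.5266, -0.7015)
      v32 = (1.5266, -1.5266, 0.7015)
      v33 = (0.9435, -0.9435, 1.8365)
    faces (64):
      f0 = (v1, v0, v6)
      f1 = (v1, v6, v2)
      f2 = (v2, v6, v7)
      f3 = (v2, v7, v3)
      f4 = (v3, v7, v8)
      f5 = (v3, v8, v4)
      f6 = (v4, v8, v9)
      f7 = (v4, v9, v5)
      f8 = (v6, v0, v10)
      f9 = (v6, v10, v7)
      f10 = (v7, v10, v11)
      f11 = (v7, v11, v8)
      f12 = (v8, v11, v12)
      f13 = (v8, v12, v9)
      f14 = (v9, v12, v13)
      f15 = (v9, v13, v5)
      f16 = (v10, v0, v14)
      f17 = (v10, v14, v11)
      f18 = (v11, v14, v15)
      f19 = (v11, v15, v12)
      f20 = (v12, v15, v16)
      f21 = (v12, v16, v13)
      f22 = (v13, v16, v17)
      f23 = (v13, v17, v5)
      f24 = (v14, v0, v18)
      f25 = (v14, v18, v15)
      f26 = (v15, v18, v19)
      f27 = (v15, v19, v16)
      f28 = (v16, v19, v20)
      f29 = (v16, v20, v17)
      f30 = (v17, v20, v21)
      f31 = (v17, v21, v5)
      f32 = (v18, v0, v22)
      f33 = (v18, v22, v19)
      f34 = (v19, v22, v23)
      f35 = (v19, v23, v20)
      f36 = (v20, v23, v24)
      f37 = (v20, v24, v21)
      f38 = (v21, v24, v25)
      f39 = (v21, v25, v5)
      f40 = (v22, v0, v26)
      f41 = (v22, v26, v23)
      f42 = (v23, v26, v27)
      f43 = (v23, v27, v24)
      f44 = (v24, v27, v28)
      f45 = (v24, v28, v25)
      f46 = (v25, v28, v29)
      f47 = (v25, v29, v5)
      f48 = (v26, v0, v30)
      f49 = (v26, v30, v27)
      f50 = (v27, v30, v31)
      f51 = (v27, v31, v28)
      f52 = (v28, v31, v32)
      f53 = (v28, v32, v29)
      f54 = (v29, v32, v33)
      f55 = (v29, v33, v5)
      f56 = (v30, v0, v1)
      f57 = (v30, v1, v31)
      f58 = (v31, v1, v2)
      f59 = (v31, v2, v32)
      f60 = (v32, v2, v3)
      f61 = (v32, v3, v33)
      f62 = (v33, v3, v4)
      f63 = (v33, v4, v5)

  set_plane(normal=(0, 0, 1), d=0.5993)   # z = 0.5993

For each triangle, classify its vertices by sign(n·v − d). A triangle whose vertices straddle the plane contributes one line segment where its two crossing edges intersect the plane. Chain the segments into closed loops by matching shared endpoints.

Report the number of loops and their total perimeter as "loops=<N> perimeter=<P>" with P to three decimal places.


loops=1 perimeter=13.219

Straddling triangles (16 of 64):
  (v2,v7,v3) [--+] → (2.11284, 0.111204, 0.5993)–(2.1589, 0, 0.5993)  len=0.1204
  (v3,v7,v8) [+-+] → (2.11284, 0.111204, 0.5993)–(1.5266, 1.5266, 0.5993)  len=1.5320
  (v7,v11,v8) [--+] → (1.4154, 1.57266, 0.5993)–(1.5266, 1.5266, 0.5993)  len=0.1204
  (v8,v11,v12) [+-+] → (1.4154, 1.57266, 0.5993)–(0, 2.1589, 0.5993)  len=1.5320
  (v11,v15,v12) [--+] → (-0.111204, 2.11284, 0.5993)–(0, 2.1589, 0.5993)  len=0.1204
  (v12,v15,v16) [+-+] → (-0.111204, 2.11284, 0.5993)–(-1.5266, 1.5266, 0.5993)  len=1.5320
  (v15,v19,v16) [--+] → (-1.57266, 1.4154, 0.5993)–(-1.5266, 1.5266, 0.5993)  len=0.1204
  (v16,v19,v20) [+-+] → (-1.57266, 1.4154, 0.5993)–(-2.1589, 0, 0.5993)  len=1.5320
  (v19,v23,v20) [--+] → (-2.11284, -0.111204, 0.5993)–(-2.1589, 0, 0.5993)  len=0.1204
  (v20,v23,v24) [+-+] → (-2.11284, -0.111204, 0.5993)–(-1.5266, -1.5266, 0.5993)  len=1.5320
  (v23,v27,v24) [--+] → (-1.4154, -1.57266, 0.5993)–(-1.5266, -1.5266, 0.5993)  len=0.1204
  (v24,v27,v28) [+-+] → (-1.4154, -1.57266, 0.5993)–(0, -2.1589, 0.5993)  len=1.5320
  (v27,v31,v28) [--+] → (0.111204, -2.11284, 0.5993)–(0, -2.1589, 0.5993)  len=0.1204
  (v28,v31,v32) [+-+] → (0.111204, -2.11284, 0.5993)–(1.5266, -1.5266, 0.5993)  len=1.5320
  (v31,v2,v32) [--+] → (1.57266, -1.4154, 0.5993)–(1.5266, -1.5266, 0.5993)  len=0.1204
  (v32,v2,v3) [+-+] → (1.57266, -1.4154, 0.5993)–(2.1589, 0, 0.5993)  len=1.5320

Chained into 1 loop(s):
  loop 1: 16 segments, perimeter = 13.2189
Total perimeter = 13.219


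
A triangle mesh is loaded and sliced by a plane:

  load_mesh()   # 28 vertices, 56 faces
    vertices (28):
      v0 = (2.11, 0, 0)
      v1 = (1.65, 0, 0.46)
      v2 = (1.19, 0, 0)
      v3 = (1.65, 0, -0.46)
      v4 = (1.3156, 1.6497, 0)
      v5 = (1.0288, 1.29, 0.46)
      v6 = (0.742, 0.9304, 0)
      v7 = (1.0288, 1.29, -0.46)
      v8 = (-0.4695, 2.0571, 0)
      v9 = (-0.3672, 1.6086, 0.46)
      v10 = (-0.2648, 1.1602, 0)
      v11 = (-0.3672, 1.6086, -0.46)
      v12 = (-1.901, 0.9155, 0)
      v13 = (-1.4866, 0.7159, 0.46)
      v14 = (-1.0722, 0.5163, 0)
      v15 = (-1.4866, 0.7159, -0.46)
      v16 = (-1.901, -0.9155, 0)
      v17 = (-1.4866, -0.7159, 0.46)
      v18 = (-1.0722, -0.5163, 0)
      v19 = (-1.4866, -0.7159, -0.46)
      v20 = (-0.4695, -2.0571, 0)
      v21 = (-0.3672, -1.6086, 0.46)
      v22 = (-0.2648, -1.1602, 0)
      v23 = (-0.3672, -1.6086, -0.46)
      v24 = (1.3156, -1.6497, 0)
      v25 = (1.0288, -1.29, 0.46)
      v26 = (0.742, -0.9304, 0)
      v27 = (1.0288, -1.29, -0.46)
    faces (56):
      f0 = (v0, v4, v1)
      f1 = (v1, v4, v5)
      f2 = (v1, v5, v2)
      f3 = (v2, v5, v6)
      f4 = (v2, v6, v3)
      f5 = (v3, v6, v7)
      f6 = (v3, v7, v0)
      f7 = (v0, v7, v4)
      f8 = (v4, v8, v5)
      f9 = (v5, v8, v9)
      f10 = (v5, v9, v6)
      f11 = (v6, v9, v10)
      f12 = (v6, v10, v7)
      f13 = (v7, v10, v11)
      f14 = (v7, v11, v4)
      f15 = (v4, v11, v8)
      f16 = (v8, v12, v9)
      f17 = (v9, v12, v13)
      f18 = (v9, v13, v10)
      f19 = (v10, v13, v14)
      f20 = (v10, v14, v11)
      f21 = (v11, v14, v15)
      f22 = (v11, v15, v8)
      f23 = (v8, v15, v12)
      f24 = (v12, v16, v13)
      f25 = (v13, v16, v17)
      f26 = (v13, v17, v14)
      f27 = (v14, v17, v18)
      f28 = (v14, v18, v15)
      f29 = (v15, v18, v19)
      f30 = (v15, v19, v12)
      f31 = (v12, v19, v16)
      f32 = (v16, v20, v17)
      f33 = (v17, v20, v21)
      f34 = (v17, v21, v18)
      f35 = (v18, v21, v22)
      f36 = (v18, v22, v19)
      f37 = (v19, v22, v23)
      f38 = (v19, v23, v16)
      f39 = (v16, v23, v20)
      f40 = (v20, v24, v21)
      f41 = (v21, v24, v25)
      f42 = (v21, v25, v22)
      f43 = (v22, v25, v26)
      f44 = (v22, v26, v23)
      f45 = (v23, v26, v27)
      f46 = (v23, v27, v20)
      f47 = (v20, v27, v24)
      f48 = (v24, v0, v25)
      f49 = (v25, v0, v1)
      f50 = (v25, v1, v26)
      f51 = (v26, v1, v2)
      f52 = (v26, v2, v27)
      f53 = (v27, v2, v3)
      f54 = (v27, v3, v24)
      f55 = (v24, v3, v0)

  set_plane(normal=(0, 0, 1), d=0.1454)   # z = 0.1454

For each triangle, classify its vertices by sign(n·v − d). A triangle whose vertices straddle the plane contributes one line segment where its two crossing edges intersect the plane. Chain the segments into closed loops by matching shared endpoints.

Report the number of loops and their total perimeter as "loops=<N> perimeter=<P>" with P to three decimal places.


loops=2 perimeter=20.046

Straddling triangles (28 of 56):
  (v0,v4,v1) [--+] → (1.4213, 1.12825, 0.1454)–(1.9646, 0, 0.1454)  len=1.2522
  (v1,v4,v5) [+-+] → (1.4213, 1.12825, 0.1454)–(1.22495, 1.536, 0.1454)  len=0.4526
  (v1,v5,v2) [++-] → (1.13905, 0.407752, 0.1454)–(1.3354, 0, 0.1454)  len=0.4526
  (v2,v5,v6) [-+-] → (1.13905, 0.407752, 0.1454)–(0.832654, 1.04406, 0.1454)  len=0.7062
  (v4,v8,v5) [--+] → (0.00409309, 1.81463, 0.1454)–(1.22495, 1.536, 0.1454)  len=1.2522
  (v5,v8,v9) [+-+] → (0.00409309, 1.81463, 0.1454)–(-0.437164, 1.91534, 0.1454)  len=0.4526
  (v5,v9,v6) [++-] → (0.391396, 1.14477, 0.1454)–(0.832654, 1.04406, 0.1454)  len=0.4526
  (v6,v9,v10) [-+-] → (0.391396, 1.14477, 0.1454)–(-0.297167, 1.30193, 0.1454)  len=0.7063
  (v8,v12,v9) [--+] → (-1.41619, 1.13458, 0.1454)–(-0.437164, 1.91534, 0.1454)  len=1.2522
  (v9,v12,v13) [+-+] → (-1.41619, 1.13458, 0.1454)–(-1.77001, 0.852409, 0.1454)  len=0.4526
  (v9,v13,v10) [++-] → (-0.650995, 1.01976, 0.1454)–(-0.297167, 1.30193, 0.1454)  len=0.4526
  (v10,v13,v14) [-+-] → (-0.650995, 1.01976, 0.1454)–(-1.20319, 0.579391, 0.1454)  len=0.7063
  (v12,v16,v13) [--+] → (-1.77001, -0.399836, 0.1454)–(-1.77001, 0.852409, 0.1454)  len=1.2522
  (v13,v16,v17) [+-+] → (-1.77001, -0.399836, 0.1454)–(-1.77001, -0.852409, 0.1454)  len=0.4526
  (v13,v17,v14) [++-] → (-1.20319, 0.126818, 0.1454)–(-1.20319, 0.579391, 0.1454)  len=0.4526
  (v14,v17,v18) [-+-] → (-1.20319, 0.126818, 0.1454)–(-1.20319, -0.579391, 0.1454)  len=0.7062
  (v16,v20,v17) [--+] → (-0.790992, -1.63316, 0.1454)–(-1.77001, -0.852409, 0.1454)  len=1.2522
  (v17,v20,v21) [+-+] → (-0.790992, -1.63316, 0.1454)–(-0.437164, -1.91534, 0.1454)  len=0.4526
  (v17,v21,v18) [++-] → (-0.849359, -0.861562, 0.1454)–(-1.20319, -0.579391, 0.1454)  len=0.4526
  (v18,v21,v22) [-+-] → (-0.849359, -0.861562, 0.1454)–(-0.297167, -1.30193, 0.1454)  len=0.7063
  (v20,v24,v21) [--+] → (0.783689, -1.63671, 0.1454)–(-0.437164, -1.91534, 0.1454)  len=1.2522
  (v21,v24,v25) [+-+] → (0.783689, -1.63671, 0.1454)–(1.22495, -1.536, 0.1454)  len=0.4526
  (v21,v25,v22) [++-] → (0.14409, -1.20123, 0.1454)–(-0.297167, -1.30193, 0.1454)  len=0.4526
  (v22,v25,v26) [-+-] → (0.14409, -1.20123, 0.1454)–(0.832654, -1.04406, 0.1454)  len=0.7063
  (v24,v0,v25) [--+] → (1.76825, -0.407752, 0.1454)–(1.22495, -1.536, 0.1454)  len=1.2522
  (v25,v0,v1) [+-+] → (1.76825, -0.407752, 0.1454)–(1.9646, 0, 0.1454)  len=0.4526
  (v25,v1,v26) [++-] → (1.02901, -0.636313, 0.1454)–(0.832654, -1.04406, 0.1454)  len=0.4526
  (v26,v1,v2) [-+-] → (1.02901, -0.636313, 0.1454)–(1.3354, 0, 0.1454)  len=0.7062

Chained into 2 loop(s):
  loop 1: 14 segments, perimeter = 11.9337
  loop 2: 14 segments, perimeter = 8.1118
Total perimeter = 20.046


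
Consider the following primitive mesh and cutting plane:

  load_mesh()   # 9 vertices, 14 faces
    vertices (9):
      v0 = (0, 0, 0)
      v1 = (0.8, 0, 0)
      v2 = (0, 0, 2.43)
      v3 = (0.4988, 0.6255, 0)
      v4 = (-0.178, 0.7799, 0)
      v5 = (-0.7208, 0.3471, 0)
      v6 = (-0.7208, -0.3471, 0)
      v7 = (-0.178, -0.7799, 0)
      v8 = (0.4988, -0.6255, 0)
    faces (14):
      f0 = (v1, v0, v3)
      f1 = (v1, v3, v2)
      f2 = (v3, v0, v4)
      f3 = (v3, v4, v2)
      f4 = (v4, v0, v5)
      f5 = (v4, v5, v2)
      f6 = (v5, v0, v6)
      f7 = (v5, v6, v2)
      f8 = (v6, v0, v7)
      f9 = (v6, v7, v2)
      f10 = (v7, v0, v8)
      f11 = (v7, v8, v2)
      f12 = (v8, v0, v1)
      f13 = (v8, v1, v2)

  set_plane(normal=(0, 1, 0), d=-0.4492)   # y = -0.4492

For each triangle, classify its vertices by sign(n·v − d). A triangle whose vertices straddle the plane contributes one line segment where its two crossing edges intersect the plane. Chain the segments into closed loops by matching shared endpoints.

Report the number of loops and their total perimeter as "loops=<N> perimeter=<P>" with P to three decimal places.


Straddling triangles (6 of 14):
  (v6,v0,v7) [++-] → (-0.102523, -0.4492, 0)–(-0.59275, -0.4492, 0)  len=0.4902
  (v6,v7,v2) [+-+] → (-0.59275, -0.4492, 0)–(-0.102523, -0.4492, 1.03039)  len=1.1411
  (v7,v0,v8) [-+-] → (-0.102523, -0.4492, 0)–(0.358211, -0.4492, 0)  len=0.4607
  (v7,v8,v2) [--+] → (0.358211, -0.4492, 0.684906)–(-0.102523, -0.4492, 1.03039)  len=0.5759
  (v8,v0,v1) [-++] → (0.358211, -0.4492, 0)–(0.583695, -0.4492, 0)  len=0.2255
  (v8,v1,v2) [-++] → (0.583695, -0.4492, 0)–(0.358211, -0.4492, 0.684906)  len=0.7211

Chained into 1 loop(s):
  loop 1: 6 segments, perimeter = 3.6145
Total perimeter = 3.614

loops=1 perimeter=3.614


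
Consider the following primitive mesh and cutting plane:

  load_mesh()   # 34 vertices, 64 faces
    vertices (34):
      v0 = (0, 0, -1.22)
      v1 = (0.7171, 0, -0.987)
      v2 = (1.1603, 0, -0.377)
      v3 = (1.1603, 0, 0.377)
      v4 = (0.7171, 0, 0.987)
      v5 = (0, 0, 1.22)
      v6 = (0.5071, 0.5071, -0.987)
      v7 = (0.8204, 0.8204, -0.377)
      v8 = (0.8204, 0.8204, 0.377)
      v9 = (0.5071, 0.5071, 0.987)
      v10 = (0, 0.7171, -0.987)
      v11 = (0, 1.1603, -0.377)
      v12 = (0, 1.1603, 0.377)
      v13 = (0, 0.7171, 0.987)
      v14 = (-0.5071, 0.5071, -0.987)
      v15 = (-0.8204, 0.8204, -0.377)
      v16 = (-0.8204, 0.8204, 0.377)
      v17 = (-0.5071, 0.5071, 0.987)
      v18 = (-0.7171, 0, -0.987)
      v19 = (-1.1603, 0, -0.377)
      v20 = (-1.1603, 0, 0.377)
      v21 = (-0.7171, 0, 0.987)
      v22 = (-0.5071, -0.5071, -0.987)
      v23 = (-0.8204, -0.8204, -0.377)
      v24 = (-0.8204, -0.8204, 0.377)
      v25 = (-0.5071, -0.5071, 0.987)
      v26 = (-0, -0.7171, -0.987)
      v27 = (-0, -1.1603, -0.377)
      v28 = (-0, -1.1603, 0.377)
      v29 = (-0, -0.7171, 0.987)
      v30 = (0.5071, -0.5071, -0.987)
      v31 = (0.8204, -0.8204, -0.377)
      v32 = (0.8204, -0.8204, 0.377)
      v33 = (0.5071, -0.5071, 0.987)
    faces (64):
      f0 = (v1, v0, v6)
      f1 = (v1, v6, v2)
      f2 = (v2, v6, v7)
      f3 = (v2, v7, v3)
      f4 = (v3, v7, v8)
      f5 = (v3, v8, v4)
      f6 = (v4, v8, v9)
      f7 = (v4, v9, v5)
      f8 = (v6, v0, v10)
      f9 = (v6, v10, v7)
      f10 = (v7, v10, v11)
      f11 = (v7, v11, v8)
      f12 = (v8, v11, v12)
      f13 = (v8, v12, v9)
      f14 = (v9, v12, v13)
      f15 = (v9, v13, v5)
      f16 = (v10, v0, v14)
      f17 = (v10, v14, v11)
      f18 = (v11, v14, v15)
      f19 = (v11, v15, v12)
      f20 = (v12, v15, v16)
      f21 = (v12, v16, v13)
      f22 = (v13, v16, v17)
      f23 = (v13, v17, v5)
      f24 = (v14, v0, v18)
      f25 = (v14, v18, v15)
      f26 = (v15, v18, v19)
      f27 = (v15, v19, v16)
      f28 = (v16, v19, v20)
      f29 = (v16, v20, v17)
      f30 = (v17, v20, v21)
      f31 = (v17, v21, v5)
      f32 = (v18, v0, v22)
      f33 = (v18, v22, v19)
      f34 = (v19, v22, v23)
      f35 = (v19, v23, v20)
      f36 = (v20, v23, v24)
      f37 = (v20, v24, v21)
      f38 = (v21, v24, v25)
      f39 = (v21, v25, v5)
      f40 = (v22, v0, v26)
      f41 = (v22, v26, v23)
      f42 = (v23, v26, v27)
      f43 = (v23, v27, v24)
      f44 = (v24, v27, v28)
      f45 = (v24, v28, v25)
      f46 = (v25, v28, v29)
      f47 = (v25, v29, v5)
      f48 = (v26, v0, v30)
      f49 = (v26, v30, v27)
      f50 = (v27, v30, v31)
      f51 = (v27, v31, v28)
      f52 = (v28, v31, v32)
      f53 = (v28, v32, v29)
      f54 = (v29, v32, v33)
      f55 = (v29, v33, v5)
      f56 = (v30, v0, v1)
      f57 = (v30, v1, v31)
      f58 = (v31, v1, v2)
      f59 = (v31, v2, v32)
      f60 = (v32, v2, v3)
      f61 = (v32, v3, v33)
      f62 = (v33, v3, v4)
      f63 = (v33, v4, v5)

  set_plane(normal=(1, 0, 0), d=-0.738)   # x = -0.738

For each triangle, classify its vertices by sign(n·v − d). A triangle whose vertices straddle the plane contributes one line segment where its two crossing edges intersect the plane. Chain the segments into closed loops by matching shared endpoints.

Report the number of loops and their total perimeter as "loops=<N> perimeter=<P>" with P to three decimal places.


Straddling triangles (18 of 64):
  (v11,v14,v15) [++-] → (-0.738, 0.738, -0.537434)–(-0.738, 0.854539, -0.377)  len=0.1983
  (v11,v15,v12) [+-+] → (-0.738, 0.854539, -0.377)–(-0.738, 0.854539, -0.301269)  len=0.0757
  (v12,v15,v16) [+--] → (-0.738, 0.854539, -0.301269)–(-0.738, 0.854539, 0.377)  len=0.6783
  (v12,v16,v13) [+-+] → (-0.738, 0.854539, 0.377)–(-0.738, 0.810025, 0.438268)  len=0.0757
  (v13,v16,v17) [+-+] → (-0.738, 0.810025, 0.438268)–(-0.738, 0.738, 0.537434)  len=0.1226
  (v14,v18,v15) [++-] → (-0.738, 0.165986, -0.863583)–(-0.738, 0.738, -0.537434)  len=0.6585
  (v15,v18,v19) [-+-] → (-0.738, 0.165986, -0.863583)–(-0.738, 0, -0.958234)  len=0.1911
  (v16,v20,v17) [--+] → (-0.738, 0.327845, 0.771371)–(-0.738, 0.738, 0.537434)  len=0.4722
  (v17,v20,v21) [+-+] → (-0.738, 0.327845, 0.771371)–(-0.738, 0, 0.958234)  len=0.3774
  (v18,v22,v19) [++-] → (-0.738, -0.327845, -0.771371)–(-0.738, 0, -0.958234)  len=0.3774
  (v19,v22,v23) [-+-] → (-0.738, -0.327845, -0.771371)–(-0.738, -0.738, -0.537434)  len=0.4722
  (v20,v24,v21) [--+] → (-0.738, -0.165986, 0.863583)–(-0.738, 0, 0.958234)  len=0.1911
  (v21,v24,v25) [+-+] → (-0.738, -0.165986, 0.863583)–(-0.738, -0.738, 0.537434)  len=0.6585
  (v22,v26,v23) [++-] → (-0.738, -0.810025, -0.438268)–(-0.738, -0.738, -0.537434)  len=0.1226
  (v23,v26,v27) [-++] → (-0.738, -0.810025, -0.438268)–(-0.738, -0.854539, -0.377)  len=0.0757
  (v23,v27,v24) [-+-] → (-0.738, -0.854539, -0.377)–(-0.738, -0.854539, 0.301269)  len=0.6783
  (v24,v27,v28) [-++] → (-0.738, -0.854539, 0.301269)–(-0.738, -0.854539, 0.377)  len=0.0757
  (v24,v28,v25) [-++] → (-0.738, -0.854539, 0.377)–(-0.738, -0.738, 0.537434)  len=0.1983

Chained into 1 loop(s):
  loop 1: 18 segments, perimeter = 5.6993
Total perimeter = 5.699

loops=1 perimeter=5.699


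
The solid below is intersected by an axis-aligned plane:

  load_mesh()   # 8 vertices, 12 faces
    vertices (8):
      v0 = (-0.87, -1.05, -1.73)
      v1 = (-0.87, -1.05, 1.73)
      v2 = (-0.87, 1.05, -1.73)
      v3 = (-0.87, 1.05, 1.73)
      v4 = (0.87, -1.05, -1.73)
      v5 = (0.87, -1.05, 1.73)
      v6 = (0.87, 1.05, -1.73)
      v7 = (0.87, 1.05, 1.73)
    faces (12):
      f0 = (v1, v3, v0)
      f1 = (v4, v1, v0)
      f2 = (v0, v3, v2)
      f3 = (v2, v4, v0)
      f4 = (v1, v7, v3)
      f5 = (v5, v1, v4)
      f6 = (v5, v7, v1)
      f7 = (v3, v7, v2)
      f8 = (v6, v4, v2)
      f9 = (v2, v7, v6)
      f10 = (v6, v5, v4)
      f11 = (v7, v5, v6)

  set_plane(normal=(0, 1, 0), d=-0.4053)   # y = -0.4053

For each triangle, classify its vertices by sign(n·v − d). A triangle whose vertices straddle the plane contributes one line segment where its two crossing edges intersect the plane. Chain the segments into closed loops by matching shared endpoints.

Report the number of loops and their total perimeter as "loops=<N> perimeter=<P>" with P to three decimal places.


loops=1 perimeter=10.400

Straddling triangles (8 of 12):
  (v1,v3,v0) [-+-] → (-0.87, -0.4053, 1.73)–(-0.87, -0.4053, -0.66778)  len=2.3978
  (v0,v3,v2) [-++] → (-0.87, -0.4053, -0.66778)–(-0.87, -0.4053, -1.73)  len=1.0622
  (v2,v4,v0) [+--] → (0.33582, -0.4053, -1.73)–(-0.87, -0.4053, -1.73)  len=1.2058
  (v1,v7,v3) [-++] → (-0.33582, -0.4053, 1.73)–(-0.87, -0.4053, 1.73)  len=0.5342
  (v5,v7,v1) [-+-] → (0.87, -0.4053, 1.73)–(-0.33582, -0.4053, 1.73)  len=1.2058
  (v6,v4,v2) [+-+] → (0.87, -0.4053, -1.73)–(0.33582, -0.4053, -1.73)  len=0.5342
  (v6,v5,v4) [+--] → (0.87, -0.4053, 0.66778)–(0.87, -0.4053, -1.73)  len=2.3978
  (v7,v5,v6) [+-+] → (0.87, -0.4053, 1.73)–(0.87, -0.4053, 0.66778)  len=1.0622

Chained into 1 loop(s):
  loop 1: 8 segments, perimeter = 10.4000
Total perimeter = 10.400
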